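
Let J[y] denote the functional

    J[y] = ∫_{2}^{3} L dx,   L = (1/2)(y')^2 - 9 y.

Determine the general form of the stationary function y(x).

The Lagrangian is L = (1/2)(y')^2 - 9 y.
∂L/∂y = -9.
∂L/∂y' = y'.
The Euler-Lagrange equation d/dx(∂L/∂y') − ∂L/∂y = 0 becomes:
    y'' + 9 = 0
General solution: y(x) = -(9/2) x^2 + A x + B, where A and B are arbitrary constants fixed by the endpoint conditions.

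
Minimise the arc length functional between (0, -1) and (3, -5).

Arc-length functional: J[y] = ∫ sqrt(1 + (y')^2) dx.
Lagrangian L = sqrt(1 + (y')^2) has no explicit y dependence, so ∂L/∂y = 0 and the Euler-Lagrange equation gives
    d/dx( y' / sqrt(1 + (y')^2) ) = 0  ⇒  y' / sqrt(1 + (y')^2) = const.
Hence y' is constant, so y(x) is affine.
Fitting the endpoints (0, -1) and (3, -5):
    slope m = ((-5) − (-1)) / (3 − 0) = -4/3,
    intercept c = (-1) − m·0 = -1.
Extremal: y(x) = (-4/3) x - 1.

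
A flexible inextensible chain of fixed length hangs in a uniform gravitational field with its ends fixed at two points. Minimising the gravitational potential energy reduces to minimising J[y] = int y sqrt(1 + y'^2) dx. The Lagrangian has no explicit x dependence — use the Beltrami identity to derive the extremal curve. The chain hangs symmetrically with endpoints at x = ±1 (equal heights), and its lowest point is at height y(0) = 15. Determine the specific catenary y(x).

The Lagrangian L(y, y') = y sqrt(1 + y'^2) has no explicit x dependence, so the Beltrami identity applies:
    L − y' ∂L/∂y' = C.
Compute ∂L/∂y' = y · y' / sqrt(1 + y'^2). Then
    L − y' ∂L/∂y'
    = y sqrt(1 + y'^2) − y · y'^2 / sqrt(1 + y'^2)
    = y (1 + y'^2 − y'^2) / sqrt(1 + y'^2)
    = y / sqrt(1 + y'^2) = C.
Squaring gives y^2 = C^2 (1 + y'^2), i.e.
    y'^2 = y^2 / C^2 − 1.
Separating variables,
    dy / sqrt(y^2 − C^2) = dx / C,
and integrating gives arccosh(y / C) = (x − a)/C, so
    y(x) = C cosh((x − a)/C),
the catenary. The constants C and a are fixed by the two endpoint conditions (and, for the hanging-chain problem, the length constraint selects C).
Now fit the given data. The endpoints x = ±1 are symmetric at equal height, so the catenary is even about its minimum: a = 0 and y(x) = C cosh(x/C). The lowest point is y(0) = C cosh(0) = C, and we are told y(0) = 15, so C = 15. Therefore
    y(x) = 15 cosh(x/15),
and at the endpoints
    y(±1) = 15 cosh(1/15).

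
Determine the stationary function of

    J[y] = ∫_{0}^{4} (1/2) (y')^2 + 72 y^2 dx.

The Lagrangian is L = (1/2) (y')^2 + 72 y^2.
Compute ∂L/∂y = 144y, ∂L/∂y' = y'.
The Euler-Lagrange equation d/dx(∂L/∂y') − ∂L/∂y = 0 reduces to
    y'' − 144 y = 0.
Its general solution is
    y(x) = A e^(12x) + B e^(−12x),
with A, B fixed by the endpoint conditions.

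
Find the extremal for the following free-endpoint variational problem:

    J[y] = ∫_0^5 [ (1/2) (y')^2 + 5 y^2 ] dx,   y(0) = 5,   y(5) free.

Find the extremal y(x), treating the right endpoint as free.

The Lagrangian L = (1/2) (y')^2 + 5 y^2 gives
    ∂L/∂y = 10 y,   ∂L/∂y' = y'.
Euler-Lagrange: y'' − 10 y = 0.
With k = sqrt(10), the general solution is
    y(x) = A cosh(sqrt(10) x) + B sinh(sqrt(10) x).
Fixed left endpoint y(0) = 5 ⇒ A = 5.
The right endpoint x = 5 is free, so the natural (transversality) condition is ∂L/∂y' |_{x=5} = 0, i.e. y'(5) = 0.
Compute y'(x) = A k sinh(k x) + B k cosh(k x), so
    y'(5) = A k sinh(k·5) + B k cosh(k·5) = 0
    ⇒ B = −A tanh(k·5) = − 5 tanh(sqrt(10)·5).
Therefore the extremal is
    y(x) = 5 cosh(sqrt(10) x) − 5 tanh(sqrt(10)·5) sinh(sqrt(10) x).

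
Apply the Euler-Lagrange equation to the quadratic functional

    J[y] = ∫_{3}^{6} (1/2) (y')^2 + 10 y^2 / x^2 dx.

The Lagrangian is L = (1/2) (y')^2 + 10 y^2 / x^2.
Compute ∂L/∂y = 20y/x^2, ∂L/∂y' = y'.
The Euler-Lagrange equation d/dx(∂L/∂y') − ∂L/∂y = 0 reduces to
    y'' − 20/x^2 · y = 0  (x > 0).
Its general solution is
    y(x) = A x^5 + B x^(-4),
with A, B fixed by the endpoint conditions.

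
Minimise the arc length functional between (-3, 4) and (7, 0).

Arc-length functional: J[y] = ∫ sqrt(1 + (y')^2) dx.
Lagrangian L = sqrt(1 + (y')^2) has no explicit y dependence, so ∂L/∂y = 0 and the Euler-Lagrange equation gives
    d/dx( y' / sqrt(1 + (y')^2) ) = 0  ⇒  y' / sqrt(1 + (y')^2) = const.
Hence y' is constant, so y(x) is affine.
Fitting the endpoints (-3, 4) and (7, 0):
    slope m = (0 − 4) / (7 − (-3)) = -2/5,
    intercept c = 4 − m·(-3) = 14/5.
Extremal: y(x) = (-2/5) x + 14/5.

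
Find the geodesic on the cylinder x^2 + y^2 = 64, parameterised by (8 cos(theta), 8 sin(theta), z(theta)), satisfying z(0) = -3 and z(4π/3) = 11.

Parameterise the cylinder of radius R = 8 as
    r(θ) = (8 cos θ, 8 sin θ, z(θ)).
The arc-length element is
    ds = sqrt(64 + (dz/dθ)^2) dθ,
so the Lagrangian is L = sqrt(64 + z'^2).
L depends on z' only, not on z or θ, so ∂L/∂z = 0 and
    ∂L/∂z' = z' / sqrt(64 + z'^2).
The Euler-Lagrange equation gives
    d/dθ( z' / sqrt(64 + z'^2) ) = 0,
so z' is constant. Integrating once:
    z(θ) = a θ + b,
a helix on the cylinder (a straight line when the cylinder is unrolled). The constants a, b are determined by the endpoint conditions.
With endpoint conditions z(0) = -3 and z(4π/3) = 11: from z(0) = b we get b = -3, and a·4π/3 + -3 = 11 gives a = 21/(2π), so
    z(θ) = (21/(2π)) θ − 3.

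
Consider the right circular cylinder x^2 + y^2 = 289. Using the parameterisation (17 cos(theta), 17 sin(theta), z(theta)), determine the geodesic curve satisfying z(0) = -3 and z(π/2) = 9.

Parameterise the cylinder of radius R = 17 as
    r(θ) = (17 cos θ, 17 sin θ, z(θ)).
The arc-length element is
    ds = sqrt(289 + (dz/dθ)^2) dθ,
so the Lagrangian is L = sqrt(289 + z'^2).
L depends on z' only, not on z or θ, so ∂L/∂z = 0 and
    ∂L/∂z' = z' / sqrt(289 + z'^2).
The Euler-Lagrange equation gives
    d/dθ( z' / sqrt(289 + z'^2) ) = 0,
so z' is constant. Integrating once:
    z(θ) = a θ + b,
a helix on the cylinder (a straight line when the cylinder is unrolled). The constants a, b are determined by the endpoint conditions.
With endpoint conditions z(0) = -3 and z(π/2) = 9: from z(0) = b we get b = -3, and a·π/2 + -3 = 9 gives a = 24/π, so
    z(θ) = (24/π) θ − 3.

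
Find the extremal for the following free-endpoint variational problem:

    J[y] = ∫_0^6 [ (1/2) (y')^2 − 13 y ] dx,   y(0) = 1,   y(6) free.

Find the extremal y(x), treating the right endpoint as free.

The Lagrangian L = (1/2) (y')^2 − 13 y gives
    ∂L/∂y = −13,   ∂L/∂y' = y'.
Euler-Lagrange: d/dx(y') − (−13) = 0, i.e. y'' + 13 = 0, so
    y(x) = −(13/2) x^2 + C1 x + C2.
Fixed left endpoint y(0) = 1 ⇒ C2 = 1.
The right endpoint x = 6 is free, so the natural (transversality) condition is ∂L/∂y' |_{x=6} = 0, i.e. y'(6) = 0.
Compute y'(x) = −13 x + C1, so y'(6) = −78 + C1 = 0 ⇒ C1 = 78.
Therefore the extremal is
    y(x) = −(13/2) x^2 + 78 x + 1.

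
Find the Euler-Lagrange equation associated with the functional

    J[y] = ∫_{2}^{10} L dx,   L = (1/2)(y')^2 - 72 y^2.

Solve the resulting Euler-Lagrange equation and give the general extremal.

The Lagrangian is L = (1/2)(y')^2 - 72 y^2.
∂L/∂y = -144y.
∂L/∂y' = y'.
The Euler-Lagrange equation d/dx(∂L/∂y') − ∂L/∂y = 0 becomes:
    y'' + 144 y = 0
General solution: y(x) = A sin(12x) + B cos(12x), where A and B are arbitrary constants fixed by the endpoint conditions.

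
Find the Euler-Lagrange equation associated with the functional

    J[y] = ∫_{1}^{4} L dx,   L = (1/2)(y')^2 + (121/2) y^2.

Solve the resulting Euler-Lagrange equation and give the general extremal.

The Lagrangian is L = (1/2)(y')^2 + (121/2) y^2.
∂L/∂y = 121y.
∂L/∂y' = y'.
The Euler-Lagrange equation d/dx(∂L/∂y') − ∂L/∂y = 0 becomes:
    y'' - 121 y = 0
General solution: y(x) = A e^(11x) + B e^(-11x), where A and B are arbitrary constants fixed by the endpoint conditions.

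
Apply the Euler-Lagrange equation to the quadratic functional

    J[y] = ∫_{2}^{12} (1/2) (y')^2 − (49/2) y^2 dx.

The Lagrangian is L = (1/2) (y')^2 − (49/2) y^2.
Compute ∂L/∂y = -49y, ∂L/∂y' = y'.
The Euler-Lagrange equation d/dx(∂L/∂y') − ∂L/∂y = 0 reduces to
    y'' + 49 y = 0.
Its general solution is
    y(x) = A sin(7x) + B cos(7x),
with A, B fixed by the endpoint conditions.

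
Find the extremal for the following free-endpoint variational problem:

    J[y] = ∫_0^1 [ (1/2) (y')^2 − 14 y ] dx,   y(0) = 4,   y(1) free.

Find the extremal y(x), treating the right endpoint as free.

The Lagrangian L = (1/2) (y')^2 − 14 y gives
    ∂L/∂y = −14,   ∂L/∂y' = y'.
Euler-Lagrange: d/dx(y') − (−14) = 0, i.e. y'' + 14 = 0, so
    y(x) = −(14/2) x^2 + C1 x + C2.
Fixed left endpoint y(0) = 4 ⇒ C2 = 4.
The right endpoint x = 1 is free, so the natural (transversality) condition is ∂L/∂y' |_{x=1} = 0, i.e. y'(1) = 0.
Compute y'(x) = −14 x + C1, so y'(1) = −14 + C1 = 0 ⇒ C1 = 14.
Therefore the extremal is
    y(x) = −7 x^2 + 14 x + 4.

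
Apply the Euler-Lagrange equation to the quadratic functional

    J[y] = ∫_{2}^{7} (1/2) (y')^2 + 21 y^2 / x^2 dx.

The Lagrangian is L = (1/2) (y')^2 + 21 y^2 / x^2.
Compute ∂L/∂y = 42y/x^2, ∂L/∂y' = y'.
The Euler-Lagrange equation d/dx(∂L/∂y') − ∂L/∂y = 0 reduces to
    y'' − 42/x^2 · y = 0  (x > 0).
Its general solution is
    y(x) = A x^7 + B x^(-6),
with A, B fixed by the endpoint conditions.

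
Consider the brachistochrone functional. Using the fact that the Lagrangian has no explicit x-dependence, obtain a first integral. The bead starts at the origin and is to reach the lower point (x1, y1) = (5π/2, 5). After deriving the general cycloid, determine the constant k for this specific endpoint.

The Lagrangian L = sqrt((1 + y'^2) / y) has no explicit x dependence, so the Beltrami identity applies:
    L − y' ∂L/∂y' = C.
Compute ∂L/∂y' = y' / sqrt(y (1 + y'^2)).
Substitute:
    sqrt((1 + y'^2)/y) − y'·y' / sqrt(y (1 + y'^2))
    = (1 + y'^2) / sqrt(y (1 + y'^2)) − y'^2 / sqrt(y (1 + y'^2))
    = 1 / sqrt(y (1 + y'^2)) = C.
Squaring and rearranging gives the first integral
    y (1 + y'^2) = 1/C^2 =: k   (constant).
Solving this first-order ODE by the substitution
    y = (k/2)(1 − cos θ)
yields the cycloid parameterisation
    x(θ) = (k/2)(θ − sin θ),   y(θ) = (k/2)(1 − cos θ).
The constant k is fixed by the endpoint condition.
Now fit the given lower endpoint (x1, y1) = (5π/2, 5). At the bottom of the first arch (θ = π), the parametric equations give
    y(π) = (k/2)(1 − cos π) = k,
    x(π) = (k/2)(π − sin π) = kπ/2.
Matching y(π) = 5 gives k = 5, consistent with x(π) = 5π/2. Therefore the specific cycloid is
    x(θ) = (5/2)(θ − sin θ),   y(θ) = (5/2)(1 − cos θ).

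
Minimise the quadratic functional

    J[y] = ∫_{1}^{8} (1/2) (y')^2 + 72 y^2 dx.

The Lagrangian is L = (1/2) (y')^2 + 72 y^2.
Compute ∂L/∂y = 144y, ∂L/∂y' = y'.
The Euler-Lagrange equation d/dx(∂L/∂y') − ∂L/∂y = 0 reduces to
    y'' − 144 y = 0.
Its general solution is
    y(x) = A e^(12x) + B e^(−12x),
with A, B fixed by the endpoint conditions.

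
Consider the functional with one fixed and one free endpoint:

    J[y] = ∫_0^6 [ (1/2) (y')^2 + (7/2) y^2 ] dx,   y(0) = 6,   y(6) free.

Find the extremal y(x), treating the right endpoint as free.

The Lagrangian L = (1/2) (y')^2 + (7/2) y^2 gives
    ∂L/∂y = 7 y,   ∂L/∂y' = y'.
Euler-Lagrange: y'' − 7 y = 0.
With k = sqrt(7), the general solution is
    y(x) = A cosh(sqrt(7) x) + B sinh(sqrt(7) x).
Fixed left endpoint y(0) = 6 ⇒ A = 6.
The right endpoint x = 6 is free, so the natural (transversality) condition is ∂L/∂y' |_{x=6} = 0, i.e. y'(6) = 0.
Compute y'(x) = A k sinh(k x) + B k cosh(k x), so
    y'(6) = A k sinh(k·6) + B k cosh(k·6) = 0
    ⇒ B = −A tanh(k·6) = − 6 tanh(sqrt(7)·6).
Therefore the extremal is
    y(x) = 6 cosh(sqrt(7) x) − 6 tanh(sqrt(7)·6) sinh(sqrt(7) x).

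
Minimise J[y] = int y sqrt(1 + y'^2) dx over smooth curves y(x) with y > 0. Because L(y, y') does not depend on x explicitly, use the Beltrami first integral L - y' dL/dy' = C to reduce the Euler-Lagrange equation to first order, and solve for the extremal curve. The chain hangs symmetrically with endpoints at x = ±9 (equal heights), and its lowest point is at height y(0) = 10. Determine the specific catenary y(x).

The Lagrangian L(y, y') = y sqrt(1 + y'^2) has no explicit x dependence, so the Beltrami identity applies:
    L − y' ∂L/∂y' = C.
Compute ∂L/∂y' = y · y' / sqrt(1 + y'^2). Then
    L − y' ∂L/∂y'
    = y sqrt(1 + y'^2) − y · y'^2 / sqrt(1 + y'^2)
    = y (1 + y'^2 − y'^2) / sqrt(1 + y'^2)
    = y / sqrt(1 + y'^2) = C.
Squaring gives y^2 = C^2 (1 + y'^2), i.e.
    y'^2 = y^2 / C^2 − 1.
Separating variables,
    dy / sqrt(y^2 − C^2) = dx / C,
and integrating gives arccosh(y / C) = (x − a)/C, so
    y(x) = C cosh((x − a)/C),
the catenary. The constants C and a are fixed by the two endpoint conditions (and, for the hanging-chain problem, the length constraint selects C).
Now fit the given data. The endpoints x = ±9 are symmetric at equal height, so the catenary is even about its minimum: a = 0 and y(x) = C cosh(x/C). The lowest point is y(0) = C cosh(0) = C, and we are told y(0) = 10, so C = 10. Therefore
    y(x) = 10 cosh(x/10),
and at the endpoints
    y(±9) = 10 cosh(9/10).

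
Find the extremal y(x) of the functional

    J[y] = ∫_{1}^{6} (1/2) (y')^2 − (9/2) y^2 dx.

The Lagrangian is L = (1/2) (y')^2 − (9/2) y^2.
Compute ∂L/∂y = -9y, ∂L/∂y' = y'.
The Euler-Lagrange equation d/dx(∂L/∂y') − ∂L/∂y = 0 reduces to
    y'' + 9 y = 0.
Its general solution is
    y(x) = A sin(3x) + B cos(3x),
with A, B fixed by the endpoint conditions.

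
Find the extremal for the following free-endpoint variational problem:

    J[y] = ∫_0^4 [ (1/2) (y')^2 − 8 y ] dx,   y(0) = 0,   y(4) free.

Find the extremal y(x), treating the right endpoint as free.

The Lagrangian L = (1/2) (y')^2 − 8 y gives
    ∂L/∂y = −8,   ∂L/∂y' = y'.
Euler-Lagrange: d/dx(y') − (−8) = 0, i.e. y'' + 8 = 0, so
    y(x) = −(8/2) x^2 + C1 x + C2.
Fixed left endpoint y(0) = 0 ⇒ C2 = 0.
The right endpoint x = 4 is free, so the natural (transversality) condition is ∂L/∂y' |_{x=4} = 0, i.e. y'(4) = 0.
Compute y'(x) = −8 x + C1, so y'(4) = −32 + C1 = 0 ⇒ C1 = 32.
Therefore the extremal is
    y(x) = −4 x^2 + 32 x.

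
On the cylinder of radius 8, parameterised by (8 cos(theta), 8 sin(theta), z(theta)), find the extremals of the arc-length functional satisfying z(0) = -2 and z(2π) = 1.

Parameterise the cylinder of radius R = 8 as
    r(θ) = (8 cos θ, 8 sin θ, z(θ)).
The arc-length element is
    ds = sqrt(64 + (dz/dθ)^2) dθ,
so the Lagrangian is L = sqrt(64 + z'^2).
L depends on z' only, not on z or θ, so ∂L/∂z = 0 and
    ∂L/∂z' = z' / sqrt(64 + z'^2).
The Euler-Lagrange equation gives
    d/dθ( z' / sqrt(64 + z'^2) ) = 0,
so z' is constant. Integrating once:
    z(θ) = a θ + b,
a helix on the cylinder (a straight line when the cylinder is unrolled). The constants a, b are determined by the endpoint conditions.
With endpoint conditions z(0) = -2 and z(2π) = 1: from z(0) = b we get b = -2, and a·2π + -2 = 1 gives a = 3/(2π), so
    z(θ) = (3/(2π)) θ − 2.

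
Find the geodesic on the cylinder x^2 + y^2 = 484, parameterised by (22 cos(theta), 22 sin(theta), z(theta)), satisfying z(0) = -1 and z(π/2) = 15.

Parameterise the cylinder of radius R = 22 as
    r(θ) = (22 cos θ, 22 sin θ, z(θ)).
The arc-length element is
    ds = sqrt(484 + (dz/dθ)^2) dθ,
so the Lagrangian is L = sqrt(484 + z'^2).
L depends on z' only, not on z or θ, so ∂L/∂z = 0 and
    ∂L/∂z' = z' / sqrt(484 + z'^2).
The Euler-Lagrange equation gives
    d/dθ( z' / sqrt(484 + z'^2) ) = 0,
so z' is constant. Integrating once:
    z(θ) = a θ + b,
a helix on the cylinder (a straight line when the cylinder is unrolled). The constants a, b are determined by the endpoint conditions.
With endpoint conditions z(0) = -1 and z(π/2) = 15: from z(0) = b we get b = -1, and a·π/2 + -1 = 15 gives a = 32/π, so
    z(θ) = (32/π) θ − 1.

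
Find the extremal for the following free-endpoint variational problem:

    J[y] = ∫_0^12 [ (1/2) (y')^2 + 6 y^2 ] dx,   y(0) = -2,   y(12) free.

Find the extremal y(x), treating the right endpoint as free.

The Lagrangian L = (1/2) (y')^2 + 6 y^2 gives
    ∂L/∂y = 12 y,   ∂L/∂y' = y'.
Euler-Lagrange: y'' − 12 y = 0.
With k = sqrt(12), the general solution is
    y(x) = A cosh(sqrt(12) x) + B sinh(sqrt(12) x).
Fixed left endpoint y(0) = -2 ⇒ A = -2.
The right endpoint x = 12 is free, so the natural (transversality) condition is ∂L/∂y' |_{x=12} = 0, i.e. y'(12) = 0.
Compute y'(x) = A k sinh(k x) + B k cosh(k x), so
    y'(12) = A k sinh(k·12) + B k cosh(k·12) = 0
    ⇒ B = −A tanh(k·12) = 2 tanh(sqrt(12)·12).
Therefore the extremal is
    y(x) = −2 cosh(sqrt(12) x) + 2 tanh(sqrt(12)·12) sinh(sqrt(12) x).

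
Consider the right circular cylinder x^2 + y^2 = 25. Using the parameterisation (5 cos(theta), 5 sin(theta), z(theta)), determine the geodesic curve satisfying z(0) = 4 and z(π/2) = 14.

Parameterise the cylinder of radius R = 5 as
    r(θ) = (5 cos θ, 5 sin θ, z(θ)).
The arc-length element is
    ds = sqrt(25 + (dz/dθ)^2) dθ,
so the Lagrangian is L = sqrt(25 + z'^2).
L depends on z' only, not on z or θ, so ∂L/∂z = 0 and
    ∂L/∂z' = z' / sqrt(25 + z'^2).
The Euler-Lagrange equation gives
    d/dθ( z' / sqrt(25 + z'^2) ) = 0,
so z' is constant. Integrating once:
    z(θ) = a θ + b,
a helix on the cylinder (a straight line when the cylinder is unrolled). The constants a, b are determined by the endpoint conditions.
With endpoint conditions z(0) = 4 and z(π/2) = 14: from z(0) = b we get b = 4, and a·π/2 + 4 = 14 gives a = 20/π, so
    z(θ) = (20/π) θ + 4.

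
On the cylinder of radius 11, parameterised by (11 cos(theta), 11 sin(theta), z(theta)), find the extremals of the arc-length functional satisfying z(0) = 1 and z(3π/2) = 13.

Parameterise the cylinder of radius R = 11 as
    r(θ) = (11 cos θ, 11 sin θ, z(θ)).
The arc-length element is
    ds = sqrt(121 + (dz/dθ)^2) dθ,
so the Lagrangian is L = sqrt(121 + z'^2).
L depends on z' only, not on z or θ, so ∂L/∂z = 0 and
    ∂L/∂z' = z' / sqrt(121 + z'^2).
The Euler-Lagrange equation gives
    d/dθ( z' / sqrt(121 + z'^2) ) = 0,
so z' is constant. Integrating once:
    z(θ) = a θ + b,
a helix on the cylinder (a straight line when the cylinder is unrolled). The constants a, b are determined by the endpoint conditions.
With endpoint conditions z(0) = 1 and z(3π/2) = 13: from z(0) = b we get b = 1, and a·3π/2 + 1 = 13 gives a = 8/π, so
    z(θ) = (8/π) θ + 1.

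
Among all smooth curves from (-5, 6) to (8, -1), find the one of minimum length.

Arc-length functional: J[y] = ∫ sqrt(1 + (y')^2) dx.
Lagrangian L = sqrt(1 + (y')^2) has no explicit y dependence, so ∂L/∂y = 0 and the Euler-Lagrange equation gives
    d/dx( y' / sqrt(1 + (y')^2) ) = 0  ⇒  y' / sqrt(1 + (y')^2) = const.
Hence y' is constant, so y(x) is affine.
Fitting the endpoints (-5, 6) and (8, -1):
    slope m = ((-1) − 6) / (8 − (-5)) = -7/13,
    intercept c = 6 − m·(-5) = 43/13.
Extremal: y(x) = (-7/13) x + 43/13.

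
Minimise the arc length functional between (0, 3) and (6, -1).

Arc-length functional: J[y] = ∫ sqrt(1 + (y')^2) dx.
Lagrangian L = sqrt(1 + (y')^2) has no explicit y dependence, so ∂L/∂y = 0 and the Euler-Lagrange equation gives
    d/dx( y' / sqrt(1 + (y')^2) ) = 0  ⇒  y' / sqrt(1 + (y')^2) = const.
Hence y' is constant, so y(x) is affine.
Fitting the endpoints (0, 3) and (6, -1):
    slope m = ((-1) − 3) / (6 − 0) = -2/3,
    intercept c = 3 − m·0 = 3.
Extremal: y(x) = (-2/3) x + 3.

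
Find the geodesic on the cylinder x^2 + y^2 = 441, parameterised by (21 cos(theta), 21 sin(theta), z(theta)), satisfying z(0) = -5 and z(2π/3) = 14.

Parameterise the cylinder of radius R = 21 as
    r(θ) = (21 cos θ, 21 sin θ, z(θ)).
The arc-length element is
    ds = sqrt(441 + (dz/dθ)^2) dθ,
so the Lagrangian is L = sqrt(441 + z'^2).
L depends on z' only, not on z or θ, so ∂L/∂z = 0 and
    ∂L/∂z' = z' / sqrt(441 + z'^2).
The Euler-Lagrange equation gives
    d/dθ( z' / sqrt(441 + z'^2) ) = 0,
so z' is constant. Integrating once:
    z(θ) = a θ + b,
a helix on the cylinder (a straight line when the cylinder is unrolled). The constants a, b are determined by the endpoint conditions.
With endpoint conditions z(0) = -5 and z(2π/3) = 14: from z(0) = b we get b = -5, and a·2π/3 + -5 = 14 gives a = 57/(2π), so
    z(θ) = (57/(2π)) θ − 5.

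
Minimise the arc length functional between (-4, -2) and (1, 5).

Arc-length functional: J[y] = ∫ sqrt(1 + (y')^2) dx.
Lagrangian L = sqrt(1 + (y')^2) has no explicit y dependence, so ∂L/∂y = 0 and the Euler-Lagrange equation gives
    d/dx( y' / sqrt(1 + (y')^2) ) = 0  ⇒  y' / sqrt(1 + (y')^2) = const.
Hence y' is constant, so y(x) is affine.
Fitting the endpoints (-4, -2) and (1, 5):
    slope m = (5 − (-2)) / (1 − (-4)) = 7/5,
    intercept c = (-2) − m·(-4) = 18/5.
Extremal: y(x) = (7/5) x + 18/5.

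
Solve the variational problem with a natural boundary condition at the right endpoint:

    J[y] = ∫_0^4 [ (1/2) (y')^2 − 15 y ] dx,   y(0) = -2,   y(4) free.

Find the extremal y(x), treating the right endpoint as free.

The Lagrangian L = (1/2) (y')^2 − 15 y gives
    ∂L/∂y = −15,   ∂L/∂y' = y'.
Euler-Lagrange: d/dx(y') − (−15) = 0, i.e. y'' + 15 = 0, so
    y(x) = −(15/2) x^2 + C1 x + C2.
Fixed left endpoint y(0) = -2 ⇒ C2 = -2.
The right endpoint x = 4 is free, so the natural (transversality) condition is ∂L/∂y' |_{x=4} = 0, i.e. y'(4) = 0.
Compute y'(x) = −15 x + C1, so y'(4) = −60 + C1 = 0 ⇒ C1 = 60.
Therefore the extremal is
    y(x) = −(15/2) x^2 + 60 x − 2.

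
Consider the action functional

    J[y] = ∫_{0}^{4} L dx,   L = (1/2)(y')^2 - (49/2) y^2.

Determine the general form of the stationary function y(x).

The Lagrangian is L = (1/2)(y')^2 - (49/2) y^2.
∂L/∂y = -49y.
∂L/∂y' = y'.
The Euler-Lagrange equation d/dx(∂L/∂y') − ∂L/∂y = 0 becomes:
    y'' + 49 y = 0
General solution: y(x) = A sin(7x) + B cos(7x), where A and B are arbitrary constants fixed by the endpoint conditions.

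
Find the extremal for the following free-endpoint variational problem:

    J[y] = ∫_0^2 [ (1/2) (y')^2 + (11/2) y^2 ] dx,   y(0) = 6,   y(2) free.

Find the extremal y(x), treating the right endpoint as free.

The Lagrangian L = (1/2) (y')^2 + (11/2) y^2 gives
    ∂L/∂y = 11 y,   ∂L/∂y' = y'.
Euler-Lagrange: y'' − 11 y = 0.
With k = sqrt(11), the general solution is
    y(x) = A cosh(sqrt(11) x) + B sinh(sqrt(11) x).
Fixed left endpoint y(0) = 6 ⇒ A = 6.
The right endpoint x = 2 is free, so the natural (transversality) condition is ∂L/∂y' |_{x=2} = 0, i.e. y'(2) = 0.
Compute y'(x) = A k sinh(k x) + B k cosh(k x), so
    y'(2) = A k sinh(k·2) + B k cosh(k·2) = 0
    ⇒ B = −A tanh(k·2) = − 6 tanh(sqrt(11)·2).
Therefore the extremal is
    y(x) = 6 cosh(sqrt(11) x) − 6 tanh(sqrt(11)·2) sinh(sqrt(11) x).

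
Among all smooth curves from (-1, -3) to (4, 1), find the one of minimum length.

Arc-length functional: J[y] = ∫ sqrt(1 + (y')^2) dx.
Lagrangian L = sqrt(1 + (y')^2) has no explicit y dependence, so ∂L/∂y = 0 and the Euler-Lagrange equation gives
    d/dx( y' / sqrt(1 + (y')^2) ) = 0  ⇒  y' / sqrt(1 + (y')^2) = const.
Hence y' is constant, so y(x) is affine.
Fitting the endpoints (-1, -3) and (4, 1):
    slope m = (1 − (-3)) / (4 − (-1)) = 4/5,
    intercept c = (-3) − m·(-1) = -11/5.
Extremal: y(x) = (4/5) x - 11/5.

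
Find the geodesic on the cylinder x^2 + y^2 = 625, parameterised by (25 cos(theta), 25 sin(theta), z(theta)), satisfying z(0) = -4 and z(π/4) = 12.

Parameterise the cylinder of radius R = 25 as
    r(θ) = (25 cos θ, 25 sin θ, z(θ)).
The arc-length element is
    ds = sqrt(625 + (dz/dθ)^2) dθ,
so the Lagrangian is L = sqrt(625 + z'^2).
L depends on z' only, not on z or θ, so ∂L/∂z = 0 and
    ∂L/∂z' = z' / sqrt(625 + z'^2).
The Euler-Lagrange equation gives
    d/dθ( z' / sqrt(625 + z'^2) ) = 0,
so z' is constant. Integrating once:
    z(θ) = a θ + b,
a helix on the cylinder (a straight line when the cylinder is unrolled). The constants a, b are determined by the endpoint conditions.
With endpoint conditions z(0) = -4 and z(π/4) = 12: from z(0) = b we get b = -4, and a·π/4 + -4 = 12 gives a = 64/π, so
    z(θ) = (64/π) θ − 4.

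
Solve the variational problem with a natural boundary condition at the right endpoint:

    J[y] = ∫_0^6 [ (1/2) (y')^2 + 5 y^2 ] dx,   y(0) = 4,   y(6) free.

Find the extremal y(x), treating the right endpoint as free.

The Lagrangian L = (1/2) (y')^2 + 5 y^2 gives
    ∂L/∂y = 10 y,   ∂L/∂y' = y'.
Euler-Lagrange: y'' − 10 y = 0.
With k = sqrt(10), the general solution is
    y(x) = A cosh(sqrt(10) x) + B sinh(sqrt(10) x).
Fixed left endpoint y(0) = 4 ⇒ A = 4.
The right endpoint x = 6 is free, so the natural (transversality) condition is ∂L/∂y' |_{x=6} = 0, i.e. y'(6) = 0.
Compute y'(x) = A k sinh(k x) + B k cosh(k x), so
    y'(6) = A k sinh(k·6) + B k cosh(k·6) = 0
    ⇒ B = −A tanh(k·6) = − 4 tanh(sqrt(10)·6).
Therefore the extremal is
    y(x) = 4 cosh(sqrt(10) x) − 4 tanh(sqrt(10)·6) sinh(sqrt(10) x).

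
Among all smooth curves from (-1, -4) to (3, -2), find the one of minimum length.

Arc-length functional: J[y] = ∫ sqrt(1 + (y')^2) dx.
Lagrangian L = sqrt(1 + (y')^2) has no explicit y dependence, so ∂L/∂y = 0 and the Euler-Lagrange equation gives
    d/dx( y' / sqrt(1 + (y')^2) ) = 0  ⇒  y' / sqrt(1 + (y')^2) = const.
Hence y' is constant, so y(x) is affine.
Fitting the endpoints (-1, -4) and (3, -2):
    slope m = ((-2) − (-4)) / (3 − (-1)) = 1/2,
    intercept c = (-4) − m·(-1) = -7/2.
Extremal: y(x) = (1/2) x - 7/2.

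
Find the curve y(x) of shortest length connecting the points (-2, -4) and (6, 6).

Arc-length functional: J[y] = ∫ sqrt(1 + (y')^2) dx.
Lagrangian L = sqrt(1 + (y')^2) has no explicit y dependence, so ∂L/∂y = 0 and the Euler-Lagrange equation gives
    d/dx( y' / sqrt(1 + (y')^2) ) = 0  ⇒  y' / sqrt(1 + (y')^2) = const.
Hence y' is constant, so y(x) is affine.
Fitting the endpoints (-2, -4) and (6, 6):
    slope m = (6 − (-4)) / (6 − (-2)) = 5/4,
    intercept c = (-4) − m·(-2) = -3/2.
Extremal: y(x) = (5/4) x - 3/2.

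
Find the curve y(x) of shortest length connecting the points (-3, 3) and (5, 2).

Arc-length functional: J[y] = ∫ sqrt(1 + (y')^2) dx.
Lagrangian L = sqrt(1 + (y')^2) has no explicit y dependence, so ∂L/∂y = 0 and the Euler-Lagrange equation gives
    d/dx( y' / sqrt(1 + (y')^2) ) = 0  ⇒  y' / sqrt(1 + (y')^2) = const.
Hence y' is constant, so y(x) is affine.
Fitting the endpoints (-3, 3) and (5, 2):
    slope m = (2 − 3) / (5 − (-3)) = -1/8,
    intercept c = 3 − m·(-3) = 21/8.
Extremal: y(x) = (-1/8) x + 21/8.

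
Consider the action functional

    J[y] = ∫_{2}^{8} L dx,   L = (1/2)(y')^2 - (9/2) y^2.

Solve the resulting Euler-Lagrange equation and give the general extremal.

The Lagrangian is L = (1/2)(y')^2 - (9/2) y^2.
∂L/∂y = -9y.
∂L/∂y' = y'.
The Euler-Lagrange equation d/dx(∂L/∂y') − ∂L/∂y = 0 becomes:
    y'' + 9 y = 0
General solution: y(x) = A sin(3x) + B cos(3x), where A and B are arbitrary constants fixed by the endpoint conditions.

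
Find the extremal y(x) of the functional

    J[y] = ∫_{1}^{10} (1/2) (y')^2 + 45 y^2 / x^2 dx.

The Lagrangian is L = (1/2) (y')^2 + 45 y^2 / x^2.
Compute ∂L/∂y = 90y/x^2, ∂L/∂y' = y'.
The Euler-Lagrange equation d/dx(∂L/∂y') − ∂L/∂y = 0 reduces to
    y'' − 90/x^2 · y = 0  (x > 0).
Its general solution is
    y(x) = A x^10 + B x^(-9),
with A, B fixed by the endpoint conditions.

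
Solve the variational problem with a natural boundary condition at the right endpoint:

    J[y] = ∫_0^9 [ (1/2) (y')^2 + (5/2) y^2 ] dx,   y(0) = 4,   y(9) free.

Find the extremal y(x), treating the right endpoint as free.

The Lagrangian L = (1/2) (y')^2 + (5/2) y^2 gives
    ∂L/∂y = 5 y,   ∂L/∂y' = y'.
Euler-Lagrange: y'' − 5 y = 0.
With k = sqrt(5), the general solution is
    y(x) = A cosh(sqrt(5) x) + B sinh(sqrt(5) x).
Fixed left endpoint y(0) = 4 ⇒ A = 4.
The right endpoint x = 9 is free, so the natural (transversality) condition is ∂L/∂y' |_{x=9} = 0, i.e. y'(9) = 0.
Compute y'(x) = A k sinh(k x) + B k cosh(k x), so
    y'(9) = A k sinh(k·9) + B k cosh(k·9) = 0
    ⇒ B = −A tanh(k·9) = − 4 tanh(sqrt(5)·9).
Therefore the extremal is
    y(x) = 4 cosh(sqrt(5) x) − 4 tanh(sqrt(5)·9) sinh(sqrt(5) x).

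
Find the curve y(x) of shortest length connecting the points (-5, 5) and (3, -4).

Arc-length functional: J[y] = ∫ sqrt(1 + (y')^2) dx.
Lagrangian L = sqrt(1 + (y')^2) has no explicit y dependence, so ∂L/∂y = 0 and the Euler-Lagrange equation gives
    d/dx( y' / sqrt(1 + (y')^2) ) = 0  ⇒  y' / sqrt(1 + (y')^2) = const.
Hence y' is constant, so y(x) is affine.
Fitting the endpoints (-5, 5) and (3, -4):
    slope m = ((-4) − 5) / (3 − (-5)) = -9/8,
    intercept c = 5 − m·(-5) = -5/8.
Extremal: y(x) = (-9/8) x - 5/8.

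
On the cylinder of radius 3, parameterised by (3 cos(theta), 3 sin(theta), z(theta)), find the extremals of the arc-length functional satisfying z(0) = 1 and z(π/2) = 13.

Parameterise the cylinder of radius R = 3 as
    r(θ) = (3 cos θ, 3 sin θ, z(θ)).
The arc-length element is
    ds = sqrt(9 + (dz/dθ)^2) dθ,
so the Lagrangian is L = sqrt(9 + z'^2).
L depends on z' only, not on z or θ, so ∂L/∂z = 0 and
    ∂L/∂z' = z' / sqrt(9 + z'^2).
The Euler-Lagrange equation gives
    d/dθ( z' / sqrt(9 + z'^2) ) = 0,
so z' is constant. Integrating once:
    z(θ) = a θ + b,
a helix on the cylinder (a straight line when the cylinder is unrolled). The constants a, b are determined by the endpoint conditions.
With endpoint conditions z(0) = 1 and z(π/2) = 13: from z(0) = b we get b = 1, and a·π/2 + 1 = 13 gives a = 24/π, so
    z(θ) = (24/π) θ + 1.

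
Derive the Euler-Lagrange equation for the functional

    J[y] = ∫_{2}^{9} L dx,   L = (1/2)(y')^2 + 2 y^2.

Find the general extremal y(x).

The Lagrangian is L = (1/2)(y')^2 + 2 y^2.
∂L/∂y = 4y.
∂L/∂y' = y'.
The Euler-Lagrange equation d/dx(∂L/∂y') − ∂L/∂y = 0 becomes:
    y'' - 4 y = 0
General solution: y(x) = A e^(2x) + B e^(-2x), where A and B are arbitrary constants fixed by the endpoint conditions.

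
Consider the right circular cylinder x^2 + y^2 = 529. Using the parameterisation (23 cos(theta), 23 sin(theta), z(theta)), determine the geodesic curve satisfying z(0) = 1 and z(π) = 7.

Parameterise the cylinder of radius R = 23 as
    r(θ) = (23 cos θ, 23 sin θ, z(θ)).
The arc-length element is
    ds = sqrt(529 + (dz/dθ)^2) dθ,
so the Lagrangian is L = sqrt(529 + z'^2).
L depends on z' only, not on z or θ, so ∂L/∂z = 0 and
    ∂L/∂z' = z' / sqrt(529 + z'^2).
The Euler-Lagrange equation gives
    d/dθ( z' / sqrt(529 + z'^2) ) = 0,
so z' is constant. Integrating once:
    z(θ) = a θ + b,
a helix on the cylinder (a straight line when the cylinder is unrolled). The constants a, b are determined by the endpoint conditions.
With endpoint conditions z(0) = 1 and z(π) = 7: from z(0) = b we get b = 1, and a·π + 1 = 7 gives a = 6/π, so
    z(θ) = (6/π) θ + 1.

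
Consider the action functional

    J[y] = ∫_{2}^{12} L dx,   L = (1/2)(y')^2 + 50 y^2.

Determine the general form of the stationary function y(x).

The Lagrangian is L = (1/2)(y')^2 + 50 y^2.
∂L/∂y = 100y.
∂L/∂y' = y'.
The Euler-Lagrange equation d/dx(∂L/∂y') − ∂L/∂y = 0 becomes:
    y'' - 100 y = 0
General solution: y(x) = A e^(10x) + B e^(-10x), where A and B are arbitrary constants fixed by the endpoint conditions.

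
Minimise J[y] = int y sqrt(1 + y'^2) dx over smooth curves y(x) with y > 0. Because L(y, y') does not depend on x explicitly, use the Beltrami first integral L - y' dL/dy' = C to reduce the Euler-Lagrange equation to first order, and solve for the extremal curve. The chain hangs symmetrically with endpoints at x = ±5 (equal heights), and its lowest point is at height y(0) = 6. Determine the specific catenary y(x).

The Lagrangian L(y, y') = y sqrt(1 + y'^2) has no explicit x dependence, so the Beltrami identity applies:
    L − y' ∂L/∂y' = C.
Compute ∂L/∂y' = y · y' / sqrt(1 + y'^2). Then
    L − y' ∂L/∂y'
    = y sqrt(1 + y'^2) − y · y'^2 / sqrt(1 + y'^2)
    = y (1 + y'^2 − y'^2) / sqrt(1 + y'^2)
    = y / sqrt(1 + y'^2) = C.
Squaring gives y^2 = C^2 (1 + y'^2), i.e.
    y'^2 = y^2 / C^2 − 1.
Separating variables,
    dy / sqrt(y^2 − C^2) = dx / C,
and integrating gives arccosh(y / C) = (x − a)/C, so
    y(x) = C cosh((x − a)/C),
the catenary. The constants C and a are fixed by the two endpoint conditions (and, for the hanging-chain problem, the length constraint selects C).
Now fit the given data. The endpoints x = ±5 are symmetric at equal height, so the catenary is even about its minimum: a = 0 and y(x) = C cosh(x/C). The lowest point is y(0) = C cosh(0) = C, and we are told y(0) = 6, so C = 6. Therefore
    y(x) = 6 cosh(x/6),
and at the endpoints
    y(±5) = 6 cosh(5/6).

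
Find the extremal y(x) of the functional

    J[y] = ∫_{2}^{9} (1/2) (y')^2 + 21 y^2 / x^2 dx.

The Lagrangian is L = (1/2) (y')^2 + 21 y^2 / x^2.
Compute ∂L/∂y = 42y/x^2, ∂L/∂y' = y'.
The Euler-Lagrange equation d/dx(∂L/∂y') − ∂L/∂y = 0 reduces to
    y'' − 42/x^2 · y = 0  (x > 0).
Its general solution is
    y(x) = A x^7 + B x^(-6),
with A, B fixed by the endpoint conditions.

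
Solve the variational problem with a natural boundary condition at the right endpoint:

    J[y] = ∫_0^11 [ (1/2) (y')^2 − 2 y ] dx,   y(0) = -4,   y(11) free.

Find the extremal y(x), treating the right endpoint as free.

The Lagrangian L = (1/2) (y')^2 − 2 y gives
    ∂L/∂y = −2,   ∂L/∂y' = y'.
Euler-Lagrange: d/dx(y') − (−2) = 0, i.e. y'' + 2 = 0, so
    y(x) = −(2/2) x^2 + C1 x + C2.
Fixed left endpoint y(0) = -4 ⇒ C2 = -4.
The right endpoint x = 11 is free, so the natural (transversality) condition is ∂L/∂y' |_{x=11} = 0, i.e. y'(11) = 0.
Compute y'(x) = −2 x + C1, so y'(11) = −22 + C1 = 0 ⇒ C1 = 22.
Therefore the extremal is
    y(x) = −x^2 + 22 x − 4.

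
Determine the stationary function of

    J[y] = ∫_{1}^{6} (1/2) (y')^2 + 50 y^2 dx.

The Lagrangian is L = (1/2) (y')^2 + 50 y^2.
Compute ∂L/∂y = 100y, ∂L/∂y' = y'.
The Euler-Lagrange equation d/dx(∂L/∂y') − ∂L/∂y = 0 reduces to
    y'' − 100 y = 0.
Its general solution is
    y(x) = A e^(10x) + B e^(−10x),
with A, B fixed by the endpoint conditions.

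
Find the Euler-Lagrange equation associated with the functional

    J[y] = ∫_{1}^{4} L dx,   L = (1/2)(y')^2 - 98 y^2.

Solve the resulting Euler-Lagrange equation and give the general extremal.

The Lagrangian is L = (1/2)(y')^2 - 98 y^2.
∂L/∂y = -196y.
∂L/∂y' = y'.
The Euler-Lagrange equation d/dx(∂L/∂y') − ∂L/∂y = 0 becomes:
    y'' + 196 y = 0
General solution: y(x) = A sin(14x) + B cos(14x), where A and B are arbitrary constants fixed by the endpoint conditions.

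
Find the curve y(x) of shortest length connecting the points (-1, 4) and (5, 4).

Arc-length functional: J[y] = ∫ sqrt(1 + (y')^2) dx.
Lagrangian L = sqrt(1 + (y')^2) has no explicit y dependence, so ∂L/∂y = 0 and the Euler-Lagrange equation gives
    d/dx( y' / sqrt(1 + (y')^2) ) = 0  ⇒  y' / sqrt(1 + (y')^2) = const.
Hence y' is constant, so y(x) is affine.
Fitting the endpoints (-1, 4) and (5, 4):
    slope m = (4 − 4) / (5 − (-1)) = 0,
    intercept c = 4 − m·(-1) = 4.
Extremal: y(x) = 4.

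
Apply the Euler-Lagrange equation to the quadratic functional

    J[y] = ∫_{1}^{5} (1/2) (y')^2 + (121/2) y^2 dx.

The Lagrangian is L = (1/2) (y')^2 + (121/2) y^2.
Compute ∂L/∂y = 121y, ∂L/∂y' = y'.
The Euler-Lagrange equation d/dx(∂L/∂y') − ∂L/∂y = 0 reduces to
    y'' − 121 y = 0.
Its general solution is
    y(x) = A e^(11x) + B e^(−11x),
with A, B fixed by the endpoint conditions.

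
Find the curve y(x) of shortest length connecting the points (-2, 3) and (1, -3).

Arc-length functional: J[y] = ∫ sqrt(1 + (y')^2) dx.
Lagrangian L = sqrt(1 + (y')^2) has no explicit y dependence, so ∂L/∂y = 0 and the Euler-Lagrange equation gives
    d/dx( y' / sqrt(1 + (y')^2) ) = 0  ⇒  y' / sqrt(1 + (y')^2) = const.
Hence y' is constant, so y(x) is affine.
Fitting the endpoints (-2, 3) and (1, -3):
    slope m = ((-3) − 3) / (1 − (-2)) = -2,
    intercept c = 3 − m·(-2) = -1.
Extremal: y(x) = -2 x - 1.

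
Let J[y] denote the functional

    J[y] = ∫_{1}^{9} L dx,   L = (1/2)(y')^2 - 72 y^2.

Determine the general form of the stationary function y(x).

The Lagrangian is L = (1/2)(y')^2 - 72 y^2.
∂L/∂y = -144y.
∂L/∂y' = y'.
The Euler-Lagrange equation d/dx(∂L/∂y') − ∂L/∂y = 0 becomes:
    y'' + 144 y = 0
General solution: y(x) = A sin(12x) + B cos(12x), where A and B are arbitrary constants fixed by the endpoint conditions.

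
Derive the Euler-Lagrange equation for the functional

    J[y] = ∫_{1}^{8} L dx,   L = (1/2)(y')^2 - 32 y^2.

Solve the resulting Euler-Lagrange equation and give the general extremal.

The Lagrangian is L = (1/2)(y')^2 - 32 y^2.
∂L/∂y = -64y.
∂L/∂y' = y'.
The Euler-Lagrange equation d/dx(∂L/∂y') − ∂L/∂y = 0 becomes:
    y'' + 64 y = 0
General solution: y(x) = A sin(8x) + B cos(8x), where A and B are arbitrary constants fixed by the endpoint conditions.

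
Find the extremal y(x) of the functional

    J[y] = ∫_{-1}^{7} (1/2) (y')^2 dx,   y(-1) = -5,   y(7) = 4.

The Lagrangian is L = (1/2) (y')^2.
Compute ∂L/∂y = 0, ∂L/∂y' = y'.
The Euler-Lagrange equation d/dx(∂L/∂y') − ∂L/∂y = 0 reduces to
    y'' = 0.
Its general solution is
    y(x) = A x + B,
with A, B fixed by the endpoint conditions.
Applying the endpoint conditions y(-1) = -5 and y(7) = 4: solve A·-1 + B = -5 and A·7 + B = 4. Subtracting gives A(7 − -1) = 4 − -5, so A = 9/8, and B = -5 − A·-1 = -31/8. Therefore
    y(x) = (9/8) x - 31/8.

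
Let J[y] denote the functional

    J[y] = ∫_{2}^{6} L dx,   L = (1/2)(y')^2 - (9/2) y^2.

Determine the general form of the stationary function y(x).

The Lagrangian is L = (1/2)(y')^2 - (9/2) y^2.
∂L/∂y = -9y.
∂L/∂y' = y'.
The Euler-Lagrange equation d/dx(∂L/∂y') − ∂L/∂y = 0 becomes:
    y'' + 9 y = 0
General solution: y(x) = A sin(3x) + B cos(3x), where A and B are arbitrary constants fixed by the endpoint conditions.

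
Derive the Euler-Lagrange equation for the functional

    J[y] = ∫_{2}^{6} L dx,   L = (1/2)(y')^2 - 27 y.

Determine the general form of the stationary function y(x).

The Lagrangian is L = (1/2)(y')^2 - 27 y.
∂L/∂y = -27.
∂L/∂y' = y'.
The Euler-Lagrange equation d/dx(∂L/∂y') − ∂L/∂y = 0 becomes:
    y'' + 27 = 0
General solution: y(x) = -(27/2) x^2 + A x + B, where A and B are arbitrary constants fixed by the endpoint conditions.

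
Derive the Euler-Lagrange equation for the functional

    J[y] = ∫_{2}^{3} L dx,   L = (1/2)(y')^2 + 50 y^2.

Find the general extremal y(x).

The Lagrangian is L = (1/2)(y')^2 + 50 y^2.
∂L/∂y = 100y.
∂L/∂y' = y'.
The Euler-Lagrange equation d/dx(∂L/∂y') − ∂L/∂y = 0 becomes:
    y'' - 100 y = 0
General solution: y(x) = A e^(10x) + B e^(-10x), where A and B are arbitrary constants fixed by the endpoint conditions.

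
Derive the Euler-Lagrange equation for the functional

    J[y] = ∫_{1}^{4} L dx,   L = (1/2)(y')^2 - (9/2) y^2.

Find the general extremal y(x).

The Lagrangian is L = (1/2)(y')^2 - (9/2) y^2.
∂L/∂y = -9y.
∂L/∂y' = y'.
The Euler-Lagrange equation d/dx(∂L/∂y') − ∂L/∂y = 0 becomes:
    y'' + 9 y = 0
General solution: y(x) = A sin(3x) + B cos(3x), where A and B are arbitrary constants fixed by the endpoint conditions.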